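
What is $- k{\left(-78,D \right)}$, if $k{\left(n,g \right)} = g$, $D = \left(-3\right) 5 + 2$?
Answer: $13$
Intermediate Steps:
$D = -13$ ($D = -15 + 2 = -13$)
$- k{\left(-78,D \right)} = \left(-1\right) \left(-13\right) = 13$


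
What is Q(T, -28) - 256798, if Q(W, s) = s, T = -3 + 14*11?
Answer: -256826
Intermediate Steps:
T = 151 (T = -3 + 154 = 151)
Q(T, -28) - 256798 = -28 - 256798 = -256826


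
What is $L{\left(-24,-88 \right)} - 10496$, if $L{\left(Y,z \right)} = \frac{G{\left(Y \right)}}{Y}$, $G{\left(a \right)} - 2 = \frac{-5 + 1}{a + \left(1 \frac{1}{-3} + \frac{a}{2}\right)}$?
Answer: $- \frac{13728883}{1308} \approx -10496.0$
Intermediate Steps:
$G{\left(a \right)} = 2 - \frac{4}{- \frac{1}{3} + \frac{3 a}{2}}$ ($G{\left(a \right)} = 2 + \frac{-5 + 1}{a + \left(1 \frac{1}{-3} + \frac{a}{2}\right)} = 2 - \frac{4}{a + \left(1 \left(- \frac{1}{3}\right) + a \frac{1}{2}\right)} = 2 - \frac{4}{a + \left(- \frac{1}{3} + \frac{a}{2}\right)} = 2 - \frac{4}{- \frac{1}{3} + \frac{3 a}{2}}$)
$L{\left(Y,z \right)} = \frac{2 \left(-14 + 9 Y\right)}{Y \left(-2 + 9 Y\right)}$ ($L{\left(Y,z \right)} = \frac{2 \frac{1}{-2 + 9 Y} \left(-14 + 9 Y\right)}{Y} = \frac{2 \left(-14 + 9 Y\right)}{Y \left(-2 + 9 Y\right)}$)
$L{\left(-24,-88 \right)} - 10496 = \frac{2 \left(-14 + 9 \left(-24\right)\right)}{\left(-24\right) \left(-2 + 9 \left(-24\right)\right)} - 10496 = 2 \left(- \frac{1}{24}\right) \frac{1}{-2 - 216} \left(-14 - 216\right) - 10496 = 2 \left(- \frac{1}{24}\right) \frac{1}{-218} \left(-230\right) - 10496 = 2 \left(- \frac{1}{24}\right) \left(- \frac{1}{218}\right) \left(-230\right) - 10496 = - \frac{115}{1308} - 10496 = - \frac{13728883}{1308}$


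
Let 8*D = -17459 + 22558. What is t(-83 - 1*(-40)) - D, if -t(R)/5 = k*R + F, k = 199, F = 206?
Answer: 328941/8 ≈ 41118.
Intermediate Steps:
D = 5099/8 (D = (-17459 + 22558)/8 = (⅛)*5099 = 5099/8 ≈ 637.38)
t(R) = -1030 - 995*R (t(R) = -5*(199*R + 206) = -5*(206 + 199*R) = -1030 - 995*R)
t(-83 - 1*(-40)) - D = (-1030 - 995*(-83 - 1*(-40))) - 1*5099/8 = (-1030 - 995*(-83 + 40)) - 5099/8 = (-1030 - 995*(-43)) - 5099/8 = (-1030 + 42785) - 5099/8 = 41755 - 5099/8 = 328941/8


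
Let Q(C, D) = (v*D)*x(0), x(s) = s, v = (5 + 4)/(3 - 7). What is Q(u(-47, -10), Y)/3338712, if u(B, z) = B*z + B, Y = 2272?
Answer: 0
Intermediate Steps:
v = -9/4 (v = 9/(-4) = 9*(-¼) = -9/4 ≈ -2.2500)
u(B, z) = B + B*z
Q(C, D) = 0 (Q(C, D) = -9*D/4*0 = 0)
Q(u(-47, -10), Y)/3338712 = 0/3338712 = 0*(1/3338712) = 0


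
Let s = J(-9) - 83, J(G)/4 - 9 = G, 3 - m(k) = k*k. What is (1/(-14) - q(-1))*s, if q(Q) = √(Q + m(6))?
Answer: 83/14 + 83*I*√34 ≈ 5.9286 + 483.97*I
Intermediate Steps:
m(k) = 3 - k² (m(k) = 3 - k*k = 3 - k²)
J(G) = 36 + 4*G
q(Q) = √(-33 + Q) (q(Q) = √(Q + (3 - 1*6²)) = √(Q + (3 - 1*36)) = √(Q + (3 - 36)) = √(Q - 33) = √(-33 + Q))
s = -83 (s = (36 + 4*(-9)) - 83 = (36 - 36) - 83 = 0 - 83 = -83)
(1/(-14) - q(-1))*s = (1/(-14) - √(-33 - 1))*(-83) = (-1/14 - √(-34))*(-83) = (-1/14 - I*√34)*(-83) = 83/14 + 83*I*√34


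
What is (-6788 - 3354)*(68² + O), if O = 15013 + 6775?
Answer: -267870504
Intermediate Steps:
O = 21788
(-6788 - 3354)*(68² + O) = (-6788 - 3354)*(68² + 21788) = -10142*(4624 + 21788) = -10142*26412 = -267870504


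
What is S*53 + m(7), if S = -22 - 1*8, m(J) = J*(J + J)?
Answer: -1492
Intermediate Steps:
m(J) = 2*J² (m(J) = J*(2*J) = 2*J²)
S = -30 (S = -22 - 8 = -30)
S*53 + m(7) = -30*53 + 2*7² = -1590 + 2*49 = -1590 + 98 = -1492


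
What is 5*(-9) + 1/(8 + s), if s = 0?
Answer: -359/8 ≈ -44.875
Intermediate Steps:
5*(-9) + 1/(8 + s) = 5*(-9) + 1/(8 + 0) = -45 + 1/8 = -45 + ⅛ = -359/8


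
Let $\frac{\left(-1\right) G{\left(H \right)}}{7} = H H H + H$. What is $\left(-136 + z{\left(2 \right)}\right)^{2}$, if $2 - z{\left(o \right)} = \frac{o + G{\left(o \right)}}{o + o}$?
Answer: $13689$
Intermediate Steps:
$G{\left(H \right)} = - 7 H - 7 H^{3}$ ($G{\left(H \right)} = - 7 \left(H H H + H\right) = - 7 \left(H H^{2} + H\right) = - 7 \left(H^{3} + H\right) = - 7 \left(H + H^{3}\right) = - 7 H - 7 H^{3}$)
$z{\left(o \right)} = 2 - \frac{o - 7 o \left(1 + o^{2}\right)}{2 o}$ ($z{\left(o \right)} = 2 - \frac{o - 7 o \left(1 + o^{2}\right)}{o + o} = 2 - \frac{o - 7 o \left(1 + o^{2}\right)}{2 o}$)
$\left(-136 + z{\left(2 \right)}\right)^{2} = \left(-136 + \left(5 + \frac{7 \cdot 2^{2}}{2}\right)\right)^{2} = \left(-136 + \left(5 + \frac{7}{2} \cdot 4\right)\right)^{2} = \left(-136 + \left(5 + 14\right)\right)^{2} = \left(-136 + 19\right)^{2} = \left(-117\right)^{2} = 13689$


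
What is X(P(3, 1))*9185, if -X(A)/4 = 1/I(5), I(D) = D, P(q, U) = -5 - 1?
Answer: -7348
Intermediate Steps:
P(q, U) = -6
X(A) = -⅘ (X(A) = -4/5 = -4*⅕ = -⅘)
X(P(3, 1))*9185 = -⅘*9185 = -7348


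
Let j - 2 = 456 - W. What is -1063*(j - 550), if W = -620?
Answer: -561264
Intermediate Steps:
j = 1078 (j = 2 + (456 - 1*(-620)) = 2 + (456 + 620) = 2 + 1076 = 1078)
-1063*(j - 550) = -1063*(1078 - 550) = -1063*528 = -561264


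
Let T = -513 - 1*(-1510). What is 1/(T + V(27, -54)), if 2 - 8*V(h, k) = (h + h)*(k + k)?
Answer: 4/6905 ≈ 0.00057929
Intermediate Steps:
V(h, k) = ¼ - h*k/2 (V(h, k) = ¼ - (h + h)*(k + k)/8 = ¼ - 2*h*2*k/8 = ¼ - h*k/2)
T = 997 (T = -513 + 1510 = 997)
1/(T + V(27, -54)) = 1/(997 + (¼ - ½*27*(-54))) = 1/(997 + (¼ + 729)) = 1/(997 + 2917/4) = 1/(6905/4) = 4/6905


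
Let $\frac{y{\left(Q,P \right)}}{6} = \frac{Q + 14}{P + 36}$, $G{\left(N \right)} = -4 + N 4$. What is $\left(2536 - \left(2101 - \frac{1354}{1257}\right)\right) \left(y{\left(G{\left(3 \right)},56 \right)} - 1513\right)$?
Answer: $- \frac{19056948134}{28911} \approx -6.5916 \cdot 10^{5}$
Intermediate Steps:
$G{\left(N \right)} = -4 + 4 N$
$y{\left(Q,P \right)} = \frac{6 \left(14 + Q\right)}{36 + P}$ ($y{\left(Q,P \right)} = 6 \frac{Q + 14}{P + 36} = 6 \frac{14 + Q}{36 + P} = \frac{6 \left(14 + Q\right)}{36 + P}$)
$\left(2536 - \left(2101 - \frac{1354}{1257}\right)\right) \left(y{\left(G{\left(3 \right)},56 \right)} - 1513\right) = \left(2536 - \left(2101 - \frac{1354}{1257}\right)\right) \left(\frac{6 \left(14 + \left(-4 + 4 \cdot 3\right)\right)}{36 + 56} - 1513\right) = \left(2536 + \left(-2101 + 1354 \cdot \frac{1}{1257}\right)\right) \left(\frac{6 \left(14 + \left(-4 + 12\right)\right)}{92} - 1513\right) = \left(2536 + \left(-2101 + \frac{1354}{1257}\right)\right) \left(6 \cdot \frac{1}{92} \left(14 + 8\right) - 1513\right) = \left(2536 - \frac{2639603}{1257}\right) \left(6 \cdot \frac{1}{92} \cdot 22 - 1513\right) = \frac{548149 \left(\frac{33}{23} - 1513\right)}{1257} = \frac{548149}{1257} \left(- \frac{34766}{23}\right) = - \frac{19056948134}{28911}$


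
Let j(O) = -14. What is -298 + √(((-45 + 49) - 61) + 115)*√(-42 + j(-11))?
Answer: -298 + 4*I*√203 ≈ -298.0 + 56.991*I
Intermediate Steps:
-298 + √(((-45 + 49) - 61) + 115)*√(-42 + j(-11)) = -298 + √(((-45 + 49) - 61) + 115)*√(-42 - 14) = -298 + √((4 - 61) + 115)*√(-56) = -298 + √(-57 + 115)*(2*I*√14) = -298 + √58*(2*I*√14) = -298 + 4*I*√203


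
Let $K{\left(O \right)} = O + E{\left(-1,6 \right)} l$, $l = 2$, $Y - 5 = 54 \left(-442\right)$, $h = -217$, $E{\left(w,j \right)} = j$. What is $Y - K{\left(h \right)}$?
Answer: $-23658$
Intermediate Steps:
$Y = -23863$ ($Y = 5 + 54 \left(-442\right) = 5 - 23868 = -23863$)
$K{\left(O \right)} = 12 + O$ ($K{\left(O \right)} = O + 6 \cdot 2 = O + 12 = 12 + O$)
$Y - K{\left(h \right)} = -23863 - \left(12 - 217\right) = -23863 - -205 = -23863 + 205 = -23658$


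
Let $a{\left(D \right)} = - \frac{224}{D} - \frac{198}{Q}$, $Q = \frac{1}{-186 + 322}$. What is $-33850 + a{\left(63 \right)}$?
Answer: $- \frac{547034}{9} \approx -60782.0$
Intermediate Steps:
$Q = \frac{1}{136} \approx 0.0073529$
$a{\left(D \right)} = -26928 - \frac{224}{D}$ ($a{\left(D \right)} = - \frac{224}{D} - 198 \frac{1}{\frac{1}{136}} = - \frac{224}{D} - 26928 = -26928 - \frac{224}{D}$)
$-33850 + a{\left(63 \right)} = -33850 - \left(26928 + \frac{224}{63}\right) = -33850 - \frac{242384}{9} = - \frac{547034}{9}$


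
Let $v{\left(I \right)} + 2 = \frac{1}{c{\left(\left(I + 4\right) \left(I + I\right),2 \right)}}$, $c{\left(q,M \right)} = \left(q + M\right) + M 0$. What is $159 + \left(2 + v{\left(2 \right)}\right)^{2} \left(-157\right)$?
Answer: $\frac{107327}{676} \approx 158.77$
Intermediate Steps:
$c{\left(q,M \right)} = M + q$ ($c{\left(q,M \right)} = \left(M + q\right) + 0 = M + q$)
$v{\left(I \right)} = -2 + \frac{1}{2 + 2 I \left(4 + I\right)}$ ($v{\left(I \right)} = -2 + \frac{1}{2 + \left(I + 4\right) \left(I + I\right)} = -2 + \frac{1}{2 + \left(4 + I\right) 2 I} = -2 + \frac{1}{2 + 2 I \left(4 + I\right)}$)
$159 + \left(2 + v{\left(2 \right)}\right)^{2} \left(-157\right) = 159 + \left(2 - \left(2 - \frac{1}{2 + 2 \cdot 2^{2} + 8 \cdot 2}\right)\right)^{2} \left(-157\right) = 159 + \left(2 - \left(2 - \frac{1}{2 + 2 \cdot 4 + 16}\right)\right)^{2} \left(-157\right) = 159 + \left(2 - \left(2 - \frac{1}{2 + 8 + 16}\right)\right)^{2} \left(-157\right) = 159 + \left(2 - \left(2 - \frac{1}{26}\right)\right)^{2} \left(-157\right) = 159 + \left(2 + \left(-2 + \frac{1}{26}\right)\right)^{2} \left(-157\right) = 159 + \left(2 - \frac{51}{26}\right)^{2} \left(-157\right) = 159 + \left(\frac{1}{26}\right)^{2} \left(-157\right) = 159 + \frac{1}{676} \left(-157\right) = 159 - \frac{157}{676} = \frac{107327}{676}$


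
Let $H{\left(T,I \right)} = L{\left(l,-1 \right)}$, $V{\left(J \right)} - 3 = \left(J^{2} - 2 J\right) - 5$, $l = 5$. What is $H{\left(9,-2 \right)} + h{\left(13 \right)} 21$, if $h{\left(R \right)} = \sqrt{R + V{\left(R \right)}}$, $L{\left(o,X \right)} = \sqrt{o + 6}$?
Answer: $\sqrt{11} + 21 \sqrt{154} \approx 263.92$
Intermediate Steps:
$V{\left(J \right)} = -2 + J^{2} - 2 J$ ($V{\left(J \right)} = 3 - \left(5 - J^{2} + 2 J\right) = -2 + J^{2} - 2 J$)
$L{\left(o,X \right)} = \sqrt{6 + o}$
$H{\left(T,I \right)} = \sqrt{11}$ ($H{\left(T,I \right)} = \sqrt{6 + 5} = \sqrt{11}$)
$h{\left(R \right)} = \sqrt{-2 + R^{2} - R}$ ($h{\left(R \right)} = \sqrt{R - \left(2 - R^{2} + 2 R\right)} = \sqrt{-2 + R^{2} - R}$)
$H{\left(9,-2 \right)} + h{\left(13 \right)} 21 = \sqrt{11} + \sqrt{-2 + 13^{2} - 13} \cdot 21 = \sqrt{11} + \sqrt{-2 + 169 - 13} \cdot 21 = \sqrt{11} + \sqrt{154} \cdot 21 = \sqrt{11} + 21 \sqrt{154}$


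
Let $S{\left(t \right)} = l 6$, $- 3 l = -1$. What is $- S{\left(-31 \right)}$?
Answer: $-2$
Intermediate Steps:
$l = \frac{1}{3}$ ($l = \left(- \frac{1}{3}\right) \left(-1\right) = \frac{1}{3} \approx 0.33333$)
$S{\left(t \right)} = 2$ ($S{\left(t \right)} = \frac{1}{3} \cdot 6 = 2$)
$- S{\left(-31 \right)} = \left(-1\right) 2 = -2$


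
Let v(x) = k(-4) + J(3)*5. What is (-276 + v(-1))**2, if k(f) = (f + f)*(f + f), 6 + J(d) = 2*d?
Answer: 44944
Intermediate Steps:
J(d) = -6 + 2*d
k(f) = 4*f**2 (k(f) = (2*f)*(2*f) = 4*f**2)
v(x) = 64 (v(x) = 4*(-4)**2 + (-6 + 2*3)*5 = 4*16 + (-6 + 6)*5 = 64 + 0*5 = 64 + 0 = 64)
(-276 + v(-1))**2 = (-276 + 64)**2 = (-212)**2 = 44944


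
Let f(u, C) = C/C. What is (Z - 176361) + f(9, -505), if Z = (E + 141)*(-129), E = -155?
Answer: -174554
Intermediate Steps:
f(u, C) = 1
Z = 1806 (Z = (-155 + 141)*(-129) = -14*(-129) = 1806)
(Z - 176361) + f(9, -505) = (1806 - 176361) + 1 = -174555 + 1 = -174554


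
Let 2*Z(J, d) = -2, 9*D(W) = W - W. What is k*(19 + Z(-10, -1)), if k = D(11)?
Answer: 0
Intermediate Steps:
D(W) = 0 (D(W) = (W - W)/9 = (1/9)*0 = 0)
k = 0
Z(J, d) = -1 (Z(J, d) = (1/2)*(-2) = -1)
k*(19 + Z(-10, -1)) = 0*(19 - 1) = 0*18 = 0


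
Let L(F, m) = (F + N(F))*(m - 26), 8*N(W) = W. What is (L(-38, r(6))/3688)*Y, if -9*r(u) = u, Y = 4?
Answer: 570/461 ≈ 1.2364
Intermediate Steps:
r(u) = -u/9
N(W) = W/8
L(F, m) = 9*F*(-26 + m)/8 (L(F, m) = (F + F/8)*(m - 26) = (9*F/8)*(-26 + m) = 9*F*(-26 + m)/8)
(L(-38, r(6))/3688)*Y = (((9/8)*(-38)*(-26 - 1/9*6))/3688)*4 = (((9/8)*(-38)*(-26 - 2/3))*(1/3688))*4 = (((9/8)*(-38)*(-80/3))*(1/3688))*4 = (1140*(1/3688))*4 = (285/922)*4 = 570/461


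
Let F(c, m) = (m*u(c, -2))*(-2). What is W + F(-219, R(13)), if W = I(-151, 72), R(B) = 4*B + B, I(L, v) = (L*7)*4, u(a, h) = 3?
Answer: -4618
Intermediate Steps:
I(L, v) = 28*L (I(L, v) = (7*L)*4 = 28*L)
R(B) = 5*B
F(c, m) = -6*m (F(c, m) = (m*3)*(-2) = (3*m)*(-2) = -6*m)
W = -4228 (W = 28*(-151) = -4228)
W + F(-219, R(13)) = -4228 - 30*13 = -4228 - 6*65 = -4228 - 390 = -4618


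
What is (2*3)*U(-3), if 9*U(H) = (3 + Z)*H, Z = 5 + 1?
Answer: -18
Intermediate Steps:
Z = 6
U(H) = H (U(H) = ((3 + 6)*H)/9 = (9*H)/9 = H)
(2*3)*U(-3) = (2*3)*(-3) = 6*(-3) = -18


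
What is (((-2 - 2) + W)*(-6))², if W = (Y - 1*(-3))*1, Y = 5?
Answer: 576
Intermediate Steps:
W = 8 (W = (5 - 1*(-3))*1 = (5 + 3)*1 = 8*1 = 8)
(((-2 - 2) + W)*(-6))² = (((-2 - 2) + 8)*(-6))² = ((-4 + 8)*(-6))² = (4*(-6))² = (-24)² = 576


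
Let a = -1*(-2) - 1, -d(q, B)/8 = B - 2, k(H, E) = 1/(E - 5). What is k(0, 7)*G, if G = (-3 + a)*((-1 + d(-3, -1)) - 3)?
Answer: -20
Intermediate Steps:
k(H, E) = 1/(-5 + E)
d(q, B) = 16 - 8*B (d(q, B) = -8*(B - 2) = -8*(-2 + B) = 16 - 8*B)
a = 1 (a = 2 - 1 = 1)
G = -40 (G = (-3 + 1)*((-1 + (16 - 8*(-1))) - 3) = -2*((-1 + (16 + 8)) - 3) = -2*((-1 + 24) - 3) = -2*(23 - 3) = -2*20 = -40)
k(0, 7)*G = -40/(-5 + 7) = -40/2 = (1/2)*(-40) = -20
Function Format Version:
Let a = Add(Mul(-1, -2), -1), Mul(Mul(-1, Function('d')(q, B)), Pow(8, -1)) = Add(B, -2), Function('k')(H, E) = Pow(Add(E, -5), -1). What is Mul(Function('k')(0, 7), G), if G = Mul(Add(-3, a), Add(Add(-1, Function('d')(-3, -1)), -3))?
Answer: -20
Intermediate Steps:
Function('k')(H, E) = Pow(Add(-5, E), -1)
Function('d')(q, B) = Add(16, Mul(-8, B)) (Function('d')(q, B) = Mul(-8, Add(B, -2)) = Mul(-8, Add(-2, B)) = Add(16, Mul(-8, B)))
a = 1 (a = Add(2, -1) = 1)
G = -40 (G = Mul(Add(-3, 1), Add(Add(-1, Add(16, Mul(-8, -1))), -3)) = Mul(-2, Add(Add(-1, Add(16, 8)), -3)) = Mul(-2, Add(Add(-1, 24), -3)) = Mul(-2, Add(23, -3)) = Mul(-2, 20) = -40)
Mul(Function('k')(0, 7), G) = Mul(Pow(Add(-5, 7), -1), -40) = Mul(Pow(2, -1), -40) = Mul(Rational(1, 2), -40) = -20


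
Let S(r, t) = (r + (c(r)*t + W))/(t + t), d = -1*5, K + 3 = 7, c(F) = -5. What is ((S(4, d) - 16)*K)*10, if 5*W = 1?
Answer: -3784/5 ≈ -756.80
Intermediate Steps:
K = 4 (K = -3 + 7 = 4)
d = -5
W = ⅕ (W = (⅕)*1 = ⅕ ≈ 0.20000)
S(r, t) = (⅕ + r - 5*t)/(2*t) (S(r, t) = (r + (-5*t + ⅕))/(t + t) = (r + (⅕ - 5*t))/((2*t)) = (⅕ + r - 5*t)*(1/(2*t)) = (⅕ + r - 5*t)/(2*t))
((S(4, d) - 16)*K)*10 = (((⅒)*(1 - 25*(-5) + 5*4)/(-5) - 16)*4)*10 = (((⅒)*(-⅕)*(1 + 125 + 20) - 16)*4)*10 = (((⅒)*(-⅕)*146 - 16)*4)*10 = ((-73/25 - 16)*4)*10 = -473/25*4*10 = -1892/25*10 = -3784/5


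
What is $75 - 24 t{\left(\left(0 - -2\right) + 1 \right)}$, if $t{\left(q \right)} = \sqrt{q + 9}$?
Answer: $75 - 48 \sqrt{3} \approx -8.1384$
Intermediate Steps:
$t{\left(q \right)} = \sqrt{9 + q}$
$75 - 24 t{\left(\left(0 - -2\right) + 1 \right)} = 75 - 24 \sqrt{9 + \left(\left(0 - -2\right) + 1\right)} = 75 - 24 \sqrt{9 + \left(\left(0 + 2\right) + 1\right)} = 75 - 24 \sqrt{9 + \left(2 + 1\right)} = 75 - 24 \sqrt{9 + 3} = 75 - 24 \sqrt{12} = 75 - 24 \cdot 2 \sqrt{3} = 75 - 48 \sqrt{3}$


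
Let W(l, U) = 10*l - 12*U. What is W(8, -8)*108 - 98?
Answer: 18910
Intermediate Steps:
W(l, U) = -12*U + 10*l
W(8, -8)*108 - 98 = (-12*(-8) + 10*8)*108 - 98 = (96 + 80)*108 - 98 = 176*108 - 98 = 19008 - 98 = 18910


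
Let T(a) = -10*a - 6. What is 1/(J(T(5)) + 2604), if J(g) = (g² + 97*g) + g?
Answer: 1/252 ≈ 0.0039683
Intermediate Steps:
T(a) = -6 - 10*a
J(g) = g² + 98*g
1/(J(T(5)) + 2604) = 1/((-6 - 10*5)*(98 + (-6 - 10*5)) + 2604) = 1/((-6 - 50)*(98 + (-6 - 50)) + 2604) = 1/(-56*(98 - 56) + 2604) = 1/(-56*42 + 2604) = 1/(-2352 + 2604) = 1/252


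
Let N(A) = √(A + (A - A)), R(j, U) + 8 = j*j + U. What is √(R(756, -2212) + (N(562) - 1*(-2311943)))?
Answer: √(2881259 + √562) ≈ 1697.4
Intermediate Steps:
R(j, U) = -8 + U + j² (R(j, U) = -8 + (j*j + U) = -8 + (j² + U) = -8 + (U + j²) = -8 + U + j²)
N(A) = √A (N(A) = √(A + 0) = √A)
√(R(756, -2212) + (N(562) - 1*(-2311943))) = √((-8 - 2212 + 756²) + (√562 - 1*(-2311943))) = √((-8 - 2212 + 571536) + (√562 + 2311943)) = √(569316 + (2311943 + √562)) = √(2881259 + √562)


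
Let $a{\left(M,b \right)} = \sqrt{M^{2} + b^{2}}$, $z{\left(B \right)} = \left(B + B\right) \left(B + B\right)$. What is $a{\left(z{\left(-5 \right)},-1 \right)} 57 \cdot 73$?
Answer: $4161 \sqrt{10001} \approx 4.1612 \cdot 10^{5}$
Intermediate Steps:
$z{\left(B \right)} = 4 B^{2}$ ($z{\left(B \right)} = 2 B 2 B = 4 B^{2}$)
$a{\left(z{\left(-5 \right)},-1 \right)} 57 \cdot 73 = \sqrt{\left(4 \left(-5\right)^{2}\right)^{2} + \left(-1\right)^{2}} \cdot 57 \cdot 73 = \sqrt{\left(4 \cdot 25\right)^{2} + 1} \cdot 57 \cdot 73 = \sqrt{100^{2} + 1} \cdot 57 \cdot 73 = \sqrt{10000 + 1} \cdot 57 \cdot 73 = \sqrt{10001} \cdot 57 \cdot 73 = 57 \sqrt{10001} \cdot 73 = 4161 \sqrt{10001}$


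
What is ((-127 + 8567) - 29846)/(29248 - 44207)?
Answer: 3058/2137 ≈ 1.4310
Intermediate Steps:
((-127 + 8567) - 29846)/(29248 - 44207) = (8440 - 29846)/(-14959) = -21406*(-1/14959) = 3058/2137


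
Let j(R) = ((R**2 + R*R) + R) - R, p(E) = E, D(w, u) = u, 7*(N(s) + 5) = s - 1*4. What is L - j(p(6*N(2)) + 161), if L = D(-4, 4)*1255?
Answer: -1392070/49 ≈ -28410.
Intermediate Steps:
N(s) = -39/7 + s/7 (N(s) = -5 + (s - 1*4)/7 = -5 + (s - 4)/7 = -5 + (-4 + s)/7 = -5 + (-4/7 + s/7) = -39/7 + s/7)
j(R) = 2*R**2 (j(R) = ((R**2 + R**2) + R) - R = (2*R**2 + R) - R = (R + 2*R**2) - R = 2*R**2)
L = 5020 (L = 4*1255 = 5020)
L - j(p(6*N(2)) + 161) = 5020 - 2*(6*(-39/7 + (1/7)*2) + 161)**2 = 5020 - 2*(6*(-39/7 + 2/7) + 161)**2 = 5020 - 2*(6*(-37/7) + 161)**2 = 5020 - 2*(-222/7 + 161)**2 = 5020 - 2*(905/7)**2 = 5020 - 2*819025/49 = 5020 - 1*1638050/49 = 5020 - 1638050/49 = -1392070/49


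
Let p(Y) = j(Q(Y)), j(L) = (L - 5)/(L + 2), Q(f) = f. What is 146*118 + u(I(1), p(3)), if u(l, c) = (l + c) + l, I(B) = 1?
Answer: 86148/5 ≈ 17230.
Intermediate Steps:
j(L) = (-5 + L)/(2 + L)
p(Y) = (-5 + Y)/(2 + Y)
u(l, c) = c + 2*l (u(l, c) = (c + l) + l = c + 2*l)
146*118 + u(I(1), p(3)) = 146*118 + ((-5 + 3)/(2 + 3) + 2*1) = 17228 + (-2/5 + 2) = 17228 + ((⅕)*(-2) + 2) = 17228 + (-⅖ + 2) = 17228 + 8/5 = 86148/5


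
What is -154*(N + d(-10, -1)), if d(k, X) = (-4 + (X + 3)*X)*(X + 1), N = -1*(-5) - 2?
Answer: -462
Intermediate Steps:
N = 3 (N = 5 - 2 = 3)
d(k, X) = (1 + X)*(-4 + X*(3 + X)) (d(k, X) = (-4 + (3 + X)*X)*(1 + X) = (-4 + X*(3 + X))*(1 + X) = (1 + X)*(-4 + X*(3 + X)))
-154*(N + d(-10, -1)) = -154*(3 + (-4 + (-1)**3 - 1*(-1) + 4*(-1)**2)) = -154*(3 + (-4 - 1 + 1 + 4*1)) = -154*(3 + (-4 - 1 + 1 + 4)) = -154*(3 + 0) = -154*3 = -462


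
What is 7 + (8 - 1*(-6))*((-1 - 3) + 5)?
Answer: 21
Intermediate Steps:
7 + (8 - 1*(-6))*((-1 - 3) + 5) = 7 + (8 + 6)*(-4 + 5) = 7 + 14*1 = 7 + 14 = 21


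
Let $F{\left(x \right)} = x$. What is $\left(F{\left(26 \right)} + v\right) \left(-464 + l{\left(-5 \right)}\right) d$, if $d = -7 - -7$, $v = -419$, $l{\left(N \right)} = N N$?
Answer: $0$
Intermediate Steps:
$l{\left(N \right)} = N^{2}$
$d = 0$ ($d = -7 + 7 = 0$)
$\left(F{\left(26 \right)} + v\right) \left(-464 + l{\left(-5 \right)}\right) d = \left(26 - 419\right) \left(-464 + \left(-5\right)^{2}\right) 0 = - 393 \left(-464 + 25\right) 0 = \left(-393\right) \left(-439\right) 0 = 172527 \cdot 0 = 0$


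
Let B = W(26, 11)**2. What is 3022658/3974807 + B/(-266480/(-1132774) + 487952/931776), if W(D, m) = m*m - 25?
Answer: 1208343810305200057766/99499232925012053 ≈ 12144.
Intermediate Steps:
W(D, m) = -25 + m**2 (W(D, m) = m**2 - 25 = -25 + m**2)
B = 9216 (B = (-25 + 11**2)**2 = (-25 + 121)**2 = 96**2 = 9216)
3022658/3974807 + B/(-266480/(-1132774) + 487952/931776) = 3022658/3974807 + 9216/(-266480/(-1132774) + 487952/931776) = 3022658*(1/3974807) + 9216/(-266480*(-1/1132774) + 487952*(1/931776)) = 3022658/3974807 + 9216/(133240/566387 + 30497/58236) = 3022658/3974807 + 9216/(25032468979/32984113332) = 3022658/3974807 + 9216*(32984113332/25032468979) = 3022658/3974807 + 303981588467712/25032468979 = 1208343810305200057766/99499232925012053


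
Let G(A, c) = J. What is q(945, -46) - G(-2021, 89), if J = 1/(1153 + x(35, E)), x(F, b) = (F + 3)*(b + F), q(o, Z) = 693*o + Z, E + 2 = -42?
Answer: 531074428/811 ≈ 6.5484e+5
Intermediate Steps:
E = -44 (E = -2 - 42 = -44)
q(o, Z) = Z + 693*o
x(F, b) = (3 + F)*(F + b)
J = 1/811 (J = 1/(1153 + (35² + 3*35 + 3*(-44) + 35*(-44))) = 1/(1153 + (1225 + 105 - 132 - 1540)) = 1/(1153 - 342) = 1/811 ≈ 0.0012330)
G(A, c) = 1/811
q(945, -46) - G(-2021, 89) = (-46 + 693*945) - 1*1/811 = (-46 + 654885) - 1/811 = 654839 - 1/811 = 531074428/811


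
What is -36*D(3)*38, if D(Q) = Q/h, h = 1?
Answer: -4104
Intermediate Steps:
D(Q) = Q (D(Q) = Q/1 = Q*1 = Q)
-36*D(3)*38 = -36*3*38 = -108*38 = -4104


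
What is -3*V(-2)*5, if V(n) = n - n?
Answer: 0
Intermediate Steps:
V(n) = 0
-3*V(-2)*5 = -3*0*5 = 0*5 = 0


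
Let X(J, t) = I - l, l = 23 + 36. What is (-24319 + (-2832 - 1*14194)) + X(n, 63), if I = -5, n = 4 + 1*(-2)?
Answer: -41409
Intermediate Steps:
l = 59
n = 2 (n = 4 - 2 = 2)
X(J, t) = -64 (X(J, t) = -5 - 1*59 = -5 - 59 = -64)
(-24319 + (-2832 - 1*14194)) + X(n, 63) = (-24319 + (-2832 - 1*14194)) - 64 = (-24319 + (-2832 - 14194)) - 64 = (-24319 - 17026) - 64 = -41345 - 64 = -41409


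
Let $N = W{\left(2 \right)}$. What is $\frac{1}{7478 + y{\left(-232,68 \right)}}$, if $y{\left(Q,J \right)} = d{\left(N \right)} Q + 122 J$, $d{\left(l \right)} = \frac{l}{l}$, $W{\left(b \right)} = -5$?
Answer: $\frac{1}{15542} \approx 6.4342 \cdot 10^{-5}$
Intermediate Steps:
$N = -5$
$d{\left(l \right)} = 1$
$y{\left(Q,J \right)} = Q + 122 J$ ($y{\left(Q,J \right)} = 1 Q + 122 J = Q + 122 J$)
$\frac{1}{7478 + y{\left(-232,68 \right)}} = \frac{1}{7478 + \left(-232 + 122 \cdot 68\right)} = \frac{1}{7478 + \left(-232 + 8296\right)} = \frac{1}{7478 + 8064} = \frac{1}{15542}$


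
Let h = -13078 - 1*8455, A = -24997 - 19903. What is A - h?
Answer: -23367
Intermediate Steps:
A = -44900
h = -21533 (h = -13078 - 8455 = -21533)
A - h = -44900 - 1*(-21533) = -44900 + 21533 = -23367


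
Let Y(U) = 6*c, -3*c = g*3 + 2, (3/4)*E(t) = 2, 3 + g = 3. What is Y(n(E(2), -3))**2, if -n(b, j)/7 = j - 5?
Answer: 16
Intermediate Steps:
g = 0 (g = -3 + 3 = 0)
E(t) = 8/3 (E(t) = (4/3)*2 = 8/3)
c = -2/3 (c = -(0*3 + 2)/3 = -(0 + 2)/3 = -1/3*2 = -2/3 ≈ -0.66667)
n(b, j) = 35 - 7*j (n(b, j) = -7*(j - 5) = -7*(-5 + j) = 35 - 7*j)
Y(U) = -4 (Y(U) = 6*(-2/3) = -4)
Y(n(E(2), -3))**2 = (-4)**2 = 16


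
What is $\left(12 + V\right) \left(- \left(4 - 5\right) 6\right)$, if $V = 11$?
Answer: $138$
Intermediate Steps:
$\left(12 + V\right) \left(- \left(4 - 5\right) 6\right) = \left(12 + 11\right) \left(- \left(4 - 5\right) 6\right) = 23 \left(- \left(-1\right) 6\right) = 23 \left(\left(-1\right) \left(-6\right)\right) = 23 \cdot 6 = 138$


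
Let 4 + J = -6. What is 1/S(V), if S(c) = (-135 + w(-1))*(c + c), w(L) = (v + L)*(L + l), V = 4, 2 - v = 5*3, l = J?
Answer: 1/152 ≈ 0.0065789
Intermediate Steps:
J = -10 (J = -4 - 6 = -10)
l = -10
v = -13 (v = 2 - 5*3 = 2 - 1*15 = 2 - 15 = -13)
w(L) = (-13 + L)*(-10 + L) (w(L) = (-13 + L)*(L - 10) = (-13 + L)*(-10 + L))
S(c) = 38*c (S(c) = (-135 + (130 + (-1)**2 - 23*(-1)))*(c + c) = (-135 + (130 + 1 + 23))*(2*c) = (-135 + 154)*(2*c) = 19*(2*c) = 38*c)
1/S(V) = 1/(38*4) = 1/152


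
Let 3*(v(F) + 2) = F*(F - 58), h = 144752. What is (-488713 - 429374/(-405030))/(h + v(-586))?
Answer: -49485749254/27394676585 ≈ -1.8064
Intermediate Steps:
v(F) = -2 + F*(-58 + F)/3 (v(F) = -2 + (F*(F - 58))/3 = -2 + (F*(-58 + F))/3 = -2 + F*(-58 + F)/3)
(-488713 - 429374/(-405030))/(h + v(-586)) = (-488713 - 429374/(-405030))/(144752 + (-2 - 58/3*(-586) + (⅓)*(-586)²)) = (-488713 - 429374*(-1/405030))/(144752 + (-2 + 33988/3 + (⅓)*343396)) = (-488713 + 214687/202515)/(144752 + (-2 + 33988/3 + 343396/3)) = -98971498508/(202515*(144752 + 377378/3)) = -98971498508/(202515*811634/3) = -98971498508/202515*3/811634 = -49485749254/27394676585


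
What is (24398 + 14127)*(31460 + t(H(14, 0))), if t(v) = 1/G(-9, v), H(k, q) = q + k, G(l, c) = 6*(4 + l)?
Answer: 7271971295/6 ≈ 1.2120e+9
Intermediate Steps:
G(l, c) = 24 + 6*l
H(k, q) = k + q
t(v) = -1/30 (t(v) = 1/(24 + 6*(-9)) = 1/(24 - 54) = 1/(-30) = -1/30)
(24398 + 14127)*(31460 + t(H(14, 0))) = (24398 + 14127)*(31460 - 1/30) = 38525*(943799/30) = 7271971295/6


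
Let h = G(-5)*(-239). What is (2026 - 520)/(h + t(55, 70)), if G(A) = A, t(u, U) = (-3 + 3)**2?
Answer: 1506/1195 ≈ 1.2603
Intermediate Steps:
t(u, U) = 0 (t(u, U) = 0**2 = 0)
h = 1195 (h = -5*(-239) = 1195)
(2026 - 520)/(h + t(55, 70)) = (2026 - 520)/(1195 + 0) = 1506/1195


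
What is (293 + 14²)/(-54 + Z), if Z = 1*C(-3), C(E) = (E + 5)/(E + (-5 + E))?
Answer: -5379/596 ≈ -9.0252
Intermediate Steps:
C(E) = (5 + E)/(-5 + 2*E)
Z = -2/11 (Z = 1*((5 - 3)/(-5 + 2*(-3))) = 1*(2/(-5 - 6)) = 1*(2/(-11)) = 1*(-1/11*2) = 1*(-2/11) = -2/11 ≈ -0.18182)
(293 + 14²)/(-54 + Z) = (293 + 14²)/(-54 - 2/11) = (293 + 196)/(-596/11) = 489*(-11/596) = -5379/596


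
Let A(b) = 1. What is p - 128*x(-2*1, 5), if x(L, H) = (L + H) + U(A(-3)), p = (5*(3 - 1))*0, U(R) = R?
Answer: -512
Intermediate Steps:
p = 0 (p = (5*2)*0 = 10*0 = 0)
x(L, H) = 1 + H + L (x(L, H) = (L + H) + 1 = (H + L) + 1 = 1 + H + L)
p - 128*x(-2*1, 5) = 0 - 128*(1 + 5 - 2*1) = 0 - 128*(1 + 5 - 2) = 0 - 128*4 = 0 - 512 = -512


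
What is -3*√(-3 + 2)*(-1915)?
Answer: 5745*I ≈ 5745.0*I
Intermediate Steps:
-3*√(-3 + 2)*(-1915) = -3*I*(-1915) = 5745*I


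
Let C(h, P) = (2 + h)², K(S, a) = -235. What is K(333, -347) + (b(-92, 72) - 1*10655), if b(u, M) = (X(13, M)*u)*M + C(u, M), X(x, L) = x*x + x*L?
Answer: -7322310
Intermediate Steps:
X(x, L) = x² + L*x
b(u, M) = (2 + u)² + M*u*(169 + 13*M) (b(u, M) = ((13*(M + 13))*u)*M + (2 + u)² = ((13*(13 + M))*u)*M + (2 + u)² = ((169 + 13*M)*u)*M + (2 + u)² = (u*(169 + 13*M))*M + (2 + u)² = M*u*(169 + 13*M) + (2 + u)² = (2 + u)² + M*u*(169 + 13*M))
K(333, -347) + (b(-92, 72) - 1*10655) = -235 + (((2 - 92)² + 13*72*(-92)*(13 + 72)) - 1*10655) = -235 + (((-90)² + 13*72*(-92)*85) - 10655) = -235 + ((8100 - 7319520) - 10655) = -235 + (-7311420 - 10655) = -235 - 7322075 = -7322310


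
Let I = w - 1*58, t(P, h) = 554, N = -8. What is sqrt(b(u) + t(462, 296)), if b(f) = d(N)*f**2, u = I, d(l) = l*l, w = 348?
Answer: 3*sqrt(598106) ≈ 2320.1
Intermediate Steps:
d(l) = l**2
I = 290 (I = 348 - 1*58 = 348 - 58 = 290)
u = 290
b(f) = 64*f**2 (b(f) = (-8)**2*f**2 = 64*f**2)
sqrt(b(u) + t(462, 296)) = sqrt(64*290**2 + 554) = sqrt(64*84100 + 554) = sqrt(5382400 + 554) = sqrt(5382954) = 3*sqrt(598106)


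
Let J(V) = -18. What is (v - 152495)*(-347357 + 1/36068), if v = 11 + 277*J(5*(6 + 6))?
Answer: 986429264572125/18034 ≈ 5.4698e+10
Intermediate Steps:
v = -4975 (v = 11 + 277*(-18) = 11 - 4986 = -4975)
(v - 152495)*(-347357 + 1/36068) = (-4975 - 152495)*(-347357 + 1/36068) = -157470*(-347357 + 1/36068) = -157470*(-12528472275/36068) = 986429264572125/18034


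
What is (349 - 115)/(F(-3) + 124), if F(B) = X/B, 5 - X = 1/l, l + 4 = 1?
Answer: 1053/550 ≈ 1.9145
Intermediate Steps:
l = -3 (l = -4 + 1 = -3)
X = 16/3 (X = 5 - 1/(-3) = 5 - 1*(-⅓) = 5 + ⅓ = 16/3 ≈ 5.3333)
F(B) = 16/(3*B)
(349 - 115)/(F(-3) + 124) = (349 - 115)/((16/3)/(-3) + 124) = 234/((16/3)*(-⅓) + 124) = 234/(-16/9 + 124) = 234/(1100/9) = 234*(9/1100) = 1053/550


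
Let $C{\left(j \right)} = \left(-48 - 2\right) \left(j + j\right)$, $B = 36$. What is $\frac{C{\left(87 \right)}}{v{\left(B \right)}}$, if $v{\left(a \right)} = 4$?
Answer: $-2175$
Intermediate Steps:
$C{\left(j \right)} = - 100 j$ ($C{\left(j \right)} = - 50 \cdot 2 j = - 100 j$)
$\frac{C{\left(87 \right)}}{v{\left(B \right)}} = \frac{\left(-100\right) 87}{4} = \left(-8700\right) \frac{1}{4} = -2175$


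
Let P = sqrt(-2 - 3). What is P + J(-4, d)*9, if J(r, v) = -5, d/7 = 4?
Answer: -45 + I*sqrt(5) ≈ -45.0 + 2.2361*I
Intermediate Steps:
d = 28 (d = 7*4 = 28)
P = I*sqrt(5) (P = sqrt(-5) = I*sqrt(5) ≈ 2.2361*I)
P + J(-4, d)*9 = I*sqrt(5) - 5*9 = I*sqrt(5) - 45 = -45 + I*sqrt(5)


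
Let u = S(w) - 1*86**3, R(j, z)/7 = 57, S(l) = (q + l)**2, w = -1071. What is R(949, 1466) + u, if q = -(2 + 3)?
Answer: 522119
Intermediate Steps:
q = -5 (q = -1*5 = -5)
S(l) = (-5 + l)**2
R(j, z) = 399 (R(j, z) = 7*57 = 399)
u = 521720 (u = (-5 - 1071)**2 - 1*86**3 = (-1076)**2 - 1*636056 = 1157776 - 636056 = 521720)
R(949, 1466) + u = 399 + 521720 = 522119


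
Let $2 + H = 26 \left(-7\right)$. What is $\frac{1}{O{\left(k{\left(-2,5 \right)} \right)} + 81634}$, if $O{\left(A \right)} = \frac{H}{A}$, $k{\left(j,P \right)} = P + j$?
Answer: $\frac{3}{244718} \approx 1.2259 \cdot 10^{-5}$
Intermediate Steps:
$H = -184$ ($H = -2 + 26 \left(-7\right) = -2 - 182 = -184$)
$O{\left(A \right)} = - \frac{184}{A}$
$\frac{1}{O{\left(k{\left(-2,5 \right)} \right)} + 81634} = \frac{1}{- \frac{184}{5 - 2} + 81634} = \frac{1}{- \frac{184}{3} + 81634} = \frac{1}{\frac{244718}{3}} = \frac{3}{244718}$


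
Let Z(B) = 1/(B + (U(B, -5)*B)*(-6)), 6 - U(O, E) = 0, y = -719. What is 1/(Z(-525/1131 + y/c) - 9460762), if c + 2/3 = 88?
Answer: -30066365/284450723371356 ≈ -1.0570e-7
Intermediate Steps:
c = 262/3 (c = -2/3 + 88 = 262/3 ≈ 87.333)
U(O, E) = 6 (U(O, E) = 6 - 1*0 = 6 + 0 = 6)
Z(B) = -1/(35*B) (Z(B) = 1/(B + (6*B)*(-6)) = 1/(B - 36*B) = 1/(-35*B) = -1/(35*B))
1/(Z(-525/1131 + y/c) - 9460762) = 1/(-1/(35*(-525/1131 - 719/262/3)) - 9460762) = 1/(-1/(35*(-525*1/1131 - 719*3/262)) - 9460762) = 1/(-1/(35*(-175/377 - 2157/262)) - 9460762) = 1/(-1/(35*(-859039/98774)) - 9460762) = 1/(-1/35*(-98774/859039) - 9460762) = 1/(98774/30066365 - 9460762) = 1/(-284450723371356/30066365) = -30066365/284450723371356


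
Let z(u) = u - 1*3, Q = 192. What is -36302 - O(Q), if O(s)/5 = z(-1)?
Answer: -36282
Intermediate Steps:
z(u) = -3 + u (z(u) = u - 3 = -3 + u)
O(s) = -20 (O(s) = 5*(-3 - 1) = 5*(-4) = -20)
-36302 - O(Q) = -36302 - 1*(-20) = -36302 + 20 = -36282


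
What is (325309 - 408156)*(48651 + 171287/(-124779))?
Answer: -502918723754174/124779 ≈ -4.0305e+9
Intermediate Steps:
(325309 - 408156)*(48651 + 171287/(-124779)) = -82847*(48651 + 171287*(-1/124779)) = -82847*(48651 - 171287/124779) = -82847*6070451842/124779 = -502918723754174/124779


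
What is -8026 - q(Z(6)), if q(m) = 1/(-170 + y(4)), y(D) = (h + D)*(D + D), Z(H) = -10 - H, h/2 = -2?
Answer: -1364419/170 ≈ -8026.0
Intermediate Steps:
h = -4 (h = 2*(-2) = -4)
y(D) = 2*D*(-4 + D) (y(D) = (-4 + D)*(D + D) = (-4 + D)*(2*D) = 2*D*(-4 + D))
q(m) = -1/170 (q(m) = 1/(-170 + 2*4*(-4 + 4)) = 1/(-170 + 2*4*0) = 1/(-170 + 0) = 1/(-170) = -1/170)
-8026 - q(Z(6)) = -8026 - 1*(-1/170) = -8026 + 1/170 = -1364419/170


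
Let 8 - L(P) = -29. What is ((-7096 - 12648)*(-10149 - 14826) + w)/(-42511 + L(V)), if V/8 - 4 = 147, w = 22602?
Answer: -82188167/7079 ≈ -11610.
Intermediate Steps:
V = 1208 (V = 32 + 8*147 = 32 + 1176 = 1208)
L(P) = 37 (L(P) = 8 - 1*(-29) = 8 + 29 = 37)
((-7096 - 12648)*(-10149 - 14826) + w)/(-42511 + L(V)) = ((-7096 - 12648)*(-10149 - 14826) + 22602)/(-42511 + 37) = (-19744*(-24975) + 22602)/(-42474) = (493106400 + 22602)*(-1/42474) = 493129002*(-1/42474) = -82188167/7079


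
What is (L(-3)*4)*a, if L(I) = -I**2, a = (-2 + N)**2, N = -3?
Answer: -900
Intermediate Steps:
a = 25 (a = (-2 - 3)**2 = (-5)**2 = 25)
(L(-3)*4)*a = (-1*(-3)**2*4)*25 = (-1*9*4)*25 = -9*4*25 = -36*25 = -900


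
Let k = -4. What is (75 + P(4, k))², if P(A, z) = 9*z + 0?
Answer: 1521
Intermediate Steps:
P(A, z) = 9*z
(75 + P(4, k))² = (75 + 9*(-4))² = (75 - 36)² = 39² = 1521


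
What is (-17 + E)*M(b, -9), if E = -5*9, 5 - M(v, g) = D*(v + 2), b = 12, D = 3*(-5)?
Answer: -13330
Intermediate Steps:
D = -15
M(v, g) = 35 + 15*v (M(v, g) = 5 - (-15)*(v + 2) = 5 - (-15)*(2 + v) = 5 - (-30 - 15*v) = 5 + (30 + 15*v) = 35 + 15*v)
E = -45
(-17 + E)*M(b, -9) = (-17 - 45)*(35 + 15*12) = -62*(35 + 180) = -62*215 = -13330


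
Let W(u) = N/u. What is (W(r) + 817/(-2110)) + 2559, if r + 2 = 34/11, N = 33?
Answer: 10925001/4220 ≈ 2588.9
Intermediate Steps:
r = 12/11 (r = -2 + 34/11 = 12/11 ≈ 1.0909)
W(u) = 33/u
(W(r) + 817/(-2110)) + 2559 = (33/(12/11) + 817/(-2110)) + 2559 = (33*(11/12) + 817*(-1/2110)) + 2559 = (121/4 - 817/2110) + 2559 = 126021/4220 + 2559 = 10925001/4220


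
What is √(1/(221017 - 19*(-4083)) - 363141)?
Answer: I*√32377062122303282/298594 ≈ 602.61*I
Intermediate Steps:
√(1/(221017 - 19*(-4083)) - 363141) = √(1/(221017 + 77577) - 363141) = √(1/298594 - 363141) = √(-108431723753/298594) = I*√32377062122303282/298594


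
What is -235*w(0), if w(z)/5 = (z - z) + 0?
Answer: 0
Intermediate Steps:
w(z) = 0 (w(z) = 5*((z - z) + 0) = 5*(0 + 0) = 5*0 = 0)
-235*w(0) = -235*0 = 0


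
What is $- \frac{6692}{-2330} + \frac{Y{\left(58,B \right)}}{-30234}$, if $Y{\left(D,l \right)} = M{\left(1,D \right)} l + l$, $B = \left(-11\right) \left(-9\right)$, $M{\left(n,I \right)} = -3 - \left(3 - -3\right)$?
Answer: $\frac{17014274}{5870435} \approx 2.8983$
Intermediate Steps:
$M{\left(n,I \right)} = -9$ ($M{\left(n,I \right)} = -3 - \left(3 + 3\right) = -3 - 6 = -9$)
$B = 99$
$Y{\left(D,l \right)} = - 8 l$ ($Y{\left(D,l \right)} = - 9 l + l = - 8 l$)
$- \frac{6692}{-2330} + \frac{Y{\left(58,B \right)}}{-30234} = - \frac{6692}{-2330} + \frac{\left(-8\right) 99}{-30234} = \left(-6692\right) \left(- \frac{1}{2330}\right) - - \frac{132}{5039} = \frac{3346}{1165} + \frac{132}{5039} = \frac{17014274}{5870435}$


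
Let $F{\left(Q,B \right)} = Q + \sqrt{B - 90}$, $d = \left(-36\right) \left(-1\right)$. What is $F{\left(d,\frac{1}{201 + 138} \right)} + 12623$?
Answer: $12659 + \frac{i \sqrt{10342551}}{339} \approx 12659.0 + 9.4867 i$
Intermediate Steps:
$d = 36$
$F{\left(Q,B \right)} = Q + \sqrt{-90 + B}$
$F{\left(d,\frac{1}{201 + 138} \right)} + 12623 = \left(36 + \sqrt{-90 + \frac{1}{201 + 138}}\right) + 12623 = \left(36 + \sqrt{-90 + \frac{1}{339}}\right) + 12623 = \left(36 + \sqrt{- \frac{30509}{339}}\right) + 12623 = \left(36 + \frac{i \sqrt{10342551}}{339}\right) + 12623 = 12659 + \frac{i \sqrt{10342551}}{339}$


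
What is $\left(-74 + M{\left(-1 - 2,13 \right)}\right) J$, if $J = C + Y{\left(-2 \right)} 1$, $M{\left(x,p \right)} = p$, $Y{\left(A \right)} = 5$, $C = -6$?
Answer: $61$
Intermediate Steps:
$J = -1$ ($J = -6 + 5 \cdot 1 = -6 + 5 = -1$)
$\left(-74 + M{\left(-1 - 2,13 \right)}\right) J = \left(-74 + 13\right) \left(-1\right) = \left(-61\right) \left(-1\right) = 61$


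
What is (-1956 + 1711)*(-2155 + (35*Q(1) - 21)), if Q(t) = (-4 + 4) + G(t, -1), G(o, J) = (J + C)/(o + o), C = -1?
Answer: 541695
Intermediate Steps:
G(o, J) = (-1 + J)/(2*o) (G(o, J) = (J - 1)/(o + o) = (-1 + J)/((2*o)) = (-1 + J)*(1/(2*o)) = (-1 + J)/(2*o))
Q(t) = -1/t (Q(t) = (-4 + 4) + (-1 - 1)/(2*t) = 0 + (1/2)*(-2)/t = 0 - 1/t = -1/t)
(-1956 + 1711)*(-2155 + (35*Q(1) - 21)) = (-1956 + 1711)*(-2155 + (35*(-1/1) - 21)) = -245*(-2155 + (35*(-1*1) - 21)) = -245*(-2155 + (35*(-1) - 21)) = -245*(-2155 + (-35 - 21)) = -245*(-2155 - 56) = -245*(-2211) = 541695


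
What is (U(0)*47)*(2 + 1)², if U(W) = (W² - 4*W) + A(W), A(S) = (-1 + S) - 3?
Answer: -1692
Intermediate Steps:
A(S) = -4 + S
U(W) = -4 + W² - 3*W (U(W) = (W² - 4*W) + (-4 + W) = -4 + W² - 3*W)
(U(0)*47)*(2 + 1)² = ((-4 + 0² - 3*0)*47)*(2 + 1)² = ((-4 + 0 + 0)*47)*3² = -4*47*9 = -188*9 = -1692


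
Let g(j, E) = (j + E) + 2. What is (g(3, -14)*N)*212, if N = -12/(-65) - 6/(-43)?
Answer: -1728648/2795 ≈ -618.48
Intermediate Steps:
g(j, E) = 2 + E + j (g(j, E) = (E + j) + 2 = 2 + E + j)
N = 906/2795 (N = -12*(-1/65) - 6*(-1/43) = 12/65 + 6/43 = 906/2795 ≈ 0.32415)
(g(3, -14)*N)*212 = ((2 - 14 + 3)*(906/2795))*212 = -9*906/2795*212 = -8154/2795*212 = -1728648/2795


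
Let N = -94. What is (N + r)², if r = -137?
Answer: 53361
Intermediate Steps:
(N + r)² = (-94 - 137)² = (-231)² = 53361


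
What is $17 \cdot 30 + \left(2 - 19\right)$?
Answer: $493$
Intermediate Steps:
$17 \cdot 30 + \left(2 - 19\right) = 510 - 17 = 493$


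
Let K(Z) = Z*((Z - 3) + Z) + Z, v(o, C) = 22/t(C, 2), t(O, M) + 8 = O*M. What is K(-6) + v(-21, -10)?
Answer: 1165/14 ≈ 83.214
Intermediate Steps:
t(O, M) = -8 + M*O (t(O, M) = -8 + O*M = -8 + M*O)
v(o, C) = 22/(-8 + 2*C)
K(Z) = Z + Z*(-3 + 2*Z) (K(Z) = Z*((-3 + Z) + Z) + Z = Z*(-3 + 2*Z) + Z = Z + Z*(-3 + 2*Z))
K(-6) + v(-21, -10) = 2*(-6)*(-1 - 6) + 11/(-4 - 10) = 2*(-6)*(-7) + 11/(-14) = 84 + 11*(-1/14) = 84 - 11/14 = 1165/14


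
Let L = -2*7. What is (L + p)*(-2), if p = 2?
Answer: 24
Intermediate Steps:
L = -14
(L + p)*(-2) = (-14 + 2)*(-2) = -12*(-2) = 24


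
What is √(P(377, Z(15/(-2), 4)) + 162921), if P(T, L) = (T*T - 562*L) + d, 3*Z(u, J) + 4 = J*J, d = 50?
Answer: 2*√75713 ≈ 550.32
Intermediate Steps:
Z(u, J) = -4/3 + J²/3 (Z(u, J) = -4/3 + (J*J)/3 = -4/3 + J²/3)
P(T, L) = 50 + T² - 562*L (P(T, L) = (T*T - 562*L) + 50 = (T² - 562*L) + 50 = 50 + T² - 562*L)
√(P(377, Z(15/(-2), 4)) + 162921) = √((50 + 377² - 562*(-4/3 + (⅓)*4²)) + 162921) = √((50 + 142129 - 562*(-4/3 + (⅓)*16)) + 162921) = √((50 + 142129 - 562*(-4/3 + 16/3)) + 162921) = √((50 + 142129 - 562*4) + 162921) = √((50 + 142129 - 2248) + 162921) = √(139931 + 162921) = √302852 = 2*√75713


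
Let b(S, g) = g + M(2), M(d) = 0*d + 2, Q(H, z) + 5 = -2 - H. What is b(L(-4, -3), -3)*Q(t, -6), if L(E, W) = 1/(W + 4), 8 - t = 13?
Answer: 2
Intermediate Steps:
t = -5 (t = 8 - 1*13 = 8 - 13 = -5)
L(E, W) = 1/(4 + W)
Q(H, z) = -7 - H (Q(H, z) = -5 + (-2 - H) = -7 - H)
M(d) = 2 (M(d) = 0 + 2 = 2)
b(S, g) = 2 + g (b(S, g) = g + 2 = 2 + g)
b(L(-4, -3), -3)*Q(t, -6) = (2 - 3)*(-7 - 1*(-5)) = -(-7 + 5) = -1*(-2) = 2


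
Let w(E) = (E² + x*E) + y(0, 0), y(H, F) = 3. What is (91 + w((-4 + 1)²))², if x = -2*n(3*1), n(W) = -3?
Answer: 52441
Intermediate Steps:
x = 6 (x = -2*(-3) = 6)
w(E) = 3 + E² + 6*E (w(E) = (E² + 6*E) + 3 = 3 + E² + 6*E)
(91 + w((-4 + 1)²))² = (91 + (3 + ((-4 + 1)²)² + 6*(-4 + 1)²))² = (91 + (3 + ((-3)²)² + 6*(-3)²))² = (91 + (3 + 9² + 6*9))² = (91 + (3 + 81 + 54))² = (91 + 138)² = 229² = 52441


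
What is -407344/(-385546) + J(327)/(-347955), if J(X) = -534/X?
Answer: 1103531658062/1044474269205 ≈ 1.0565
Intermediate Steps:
-407344/(-385546) + J(327)/(-347955) = -407344/(-385546) - 534/327/(-347955) = -407344*(-1/385546) - 534*1/327*(-1/347955) = 29096/27539 - 178/109*(-1/347955) = 29096/27539 + 178/37927095 = 1103531658062/1044474269205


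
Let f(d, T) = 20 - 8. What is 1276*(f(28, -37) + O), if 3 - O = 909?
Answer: -1140744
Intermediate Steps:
O = -906 (O = 3 - 1*909 = 3 - 909 = -906)
f(d, T) = 12
1276*(f(28, -37) + O) = 1276*(12 - 906) = 1276*(-894) = -1140744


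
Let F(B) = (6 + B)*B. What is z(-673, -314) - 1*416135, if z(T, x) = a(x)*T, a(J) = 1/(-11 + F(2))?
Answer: -2081348/5 ≈ -4.1627e+5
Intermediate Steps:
F(B) = B*(6 + B)
a(J) = ⅕ (a(J) = 1/(-11 + 2*(6 + 2)) = 1/(-11 + 2*8) = 1/(-11 + 16) = 1/5 = ⅕)
z(T, x) = T/5
z(-673, -314) - 1*416135 = (⅕)*(-673) - 1*416135 = -673/5 - 416135 = -2081348/5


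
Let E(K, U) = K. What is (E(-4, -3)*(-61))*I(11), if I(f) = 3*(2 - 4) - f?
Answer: -4148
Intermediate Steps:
I(f) = -6 - f (I(f) = 3*(-2) - f = -6 - f)
(E(-4, -3)*(-61))*I(11) = (-4*(-61))*(-6 - 1*11) = 244*(-6 - 11) = 244*(-17) = -4148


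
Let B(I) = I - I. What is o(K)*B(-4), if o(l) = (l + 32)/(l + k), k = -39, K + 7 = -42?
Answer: 0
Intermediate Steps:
B(I) = 0
K = -49 (K = -7 - 42 = -49)
o(l) = (32 + l)/(-39 + l) (o(l) = (l + 32)/(l - 39) = (32 + l)/(-39 + l))
o(K)*B(-4) = ((32 - 49)/(-39 - 49))*0 = (-17/(-88))*0 = -1/88*(-17)*0 = (17/88)*0 = 0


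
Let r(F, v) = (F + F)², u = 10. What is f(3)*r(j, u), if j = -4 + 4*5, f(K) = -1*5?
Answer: -5120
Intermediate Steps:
f(K) = -5
j = 16 (j = -4 + 20 = 16)
r(F, v) = 4*F² (r(F, v) = (2*F)² = 4*F²)
f(3)*r(j, u) = -20*16² = -20*256 = -5*1024 = -5120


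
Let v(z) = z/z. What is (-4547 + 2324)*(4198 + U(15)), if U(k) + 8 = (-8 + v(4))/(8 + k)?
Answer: -214214949/23 ≈ -9.3137e+6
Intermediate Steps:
v(z) = 1
U(k) = -8 - 7/(8 + k) (U(k) = -8 + (-8 + 1)/(8 + k) = -8 - 7/(8 + k))
(-4547 + 2324)*(4198 + U(15)) = (-4547 + 2324)*(4198 + (-71 - 8*15)/(8 + 15)) = -2223*(4198 + (-71 - 120)/23) = -2223*(4198 + (1/23)*(-191)) = -2223*(4198 - 191/23) = -2223*96363/23 = -214214949/23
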